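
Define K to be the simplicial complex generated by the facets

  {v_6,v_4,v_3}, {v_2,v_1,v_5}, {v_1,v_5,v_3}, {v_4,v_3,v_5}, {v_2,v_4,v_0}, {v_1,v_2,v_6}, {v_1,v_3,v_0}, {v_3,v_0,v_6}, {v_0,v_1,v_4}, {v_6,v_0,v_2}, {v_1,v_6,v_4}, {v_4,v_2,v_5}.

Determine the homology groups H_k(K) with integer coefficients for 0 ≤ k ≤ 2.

H_0 ≅ Z,  H_1 ≅ Z_2,  H_2 = 0.

Order the vertices as v_0 < v_1 < v_2 < v_3 < v_4 < v_5 < v_6. Listing each simplex with vertices in this order, K has dimension 2 with simplices:

  0-simplices (7): [v_0], [v_1], [v_2], [v_3], [v_4], [v_5], [v_6]
  1-simplices (18): (18 of them)
  2-simplices (12): (12 of them)

giving chain groups C_0 ≅ Z^7, C_1 ≅ Z^18, C_2 ≅ Z^12.

∂_1: C_1 → C_0 sends each edge [p,q] (with p < q) to q − p. For instance
  ∂[v_1,v_4] = [v_4] − [v_1].
The resulting 7×18 matrix has rank 6, and its Smith normal form has invariant factors (1,1,1,1,1,1).

The boundary map ∂_2: C_2 → C_1 sends each 2-simplex [p,q,r] to [q,r] − [p,r] + [p,q]. For instance
  ∂[v_1,v_4,v_6] = [v_4,v_6] − [v_1,v_6] + [v_1,v_4],
  ∂[v_0,v_2,v_6] = [v_2,v_6] − [v_0,v_6] + [v_0,v_2].
The resulting 18×12 matrix has rank 12, and its Smith normal form has invariant factors (1,1,1,1,1,1,1,1,1,1,1,2).

Reading off H_k = ker ∂_k / im ∂_{k+1}:

  H_0: rank C_0 − rank ∂_1 = 7 − 6 = 1, and the invariant factors of ∂_1 are all 1, so H_0 = Z.
  H_1: rank ker ∂_1 − rank ∂_2 = (18 − 6) − 12 = 0, and ∂_2 has invariant factor 2 > 1, so H_1 = Z_2.
  H_2: rank ker ∂_2 − rank ∂_3 = (12 − 12) − 0 = 0, and there is no ∂_3, so H_2 = 0.

As a check, the Euler characteristic is 7 − 18 + 12 = 1, which agrees with 1 − 0 + 0 = 1.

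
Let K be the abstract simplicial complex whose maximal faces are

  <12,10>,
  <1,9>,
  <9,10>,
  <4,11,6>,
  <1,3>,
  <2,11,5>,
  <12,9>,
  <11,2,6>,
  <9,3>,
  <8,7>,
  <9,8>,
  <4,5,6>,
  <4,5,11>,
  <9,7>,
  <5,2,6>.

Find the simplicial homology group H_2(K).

We work with the vertex ordering 1 < 2 < 3 < 4 < 5 < 6 < 7 < 8 < 9 < 10 < 11 < 12. The simplices of K, each written with vertices in increasing order, are:

  0-simplices (12): [1], [2], [3], [4], [5], [6], [7], [8], [9], [10], [11], [12]
  1-simplices (18): [1,3], [1,9], [2,5], [2,6], [2,11], [3,9], [4,5], [4,6], [4,11], [5,6], [5,11], [6,11], [7,8], [7,9], [8,9], [9,10], [9,12], [10,12]
  2-simplices (6): [2,5,6], [2,5,11], [2,6,11], [4,5,6], [4,5,11], [4,6,11]

giving chain groups C_0 ≅ Z^12, C_1 ≅ Z^18, C_2 ≅ Z^6.

Boundary ∂_1: C_1 → C_0 maps an edge to its endpoints' difference, ∂[p,q] = q − p. For instance
  ∂[6,11] = [11] − [6].
As a 12×18 matrix over Z this has rank 10, with invariant factors (1,1,1,1,1,1,1,1,1,1).

Boundary ∂_2: C_2 → C_1 sends each 2-simplex [p,q,r] to [q,r] − [p,r] + [p,q]. For instance
  ∂[4,5,11] = [5,11] − [4,11] + [4,5],
  ∂[4,5,6] = [5,6] − [4,6] + [4,5].
This gives a 18×6 integer matrix of rank 5; reducing to Smith normal form yields diagonal entries (1,1,1,1,1).

Computing H_k = (kernel of ∂_k) / (image of ∂_{k+1}):

  H_2: rank ker ∂_2 − rank ∂_3 = (6 − 5) − 0 = 1, and there is no ∂_3, so H_2 ≅ Z.

H_2 ≅ Z.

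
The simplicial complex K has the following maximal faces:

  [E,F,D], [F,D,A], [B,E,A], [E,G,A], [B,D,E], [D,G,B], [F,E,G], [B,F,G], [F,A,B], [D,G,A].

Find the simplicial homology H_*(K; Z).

H_0 ≅ Z,  H_1 ≅ Z_2,  H_2 = 0.

Fix the vertex order A < B < D < E < F < G and write every simplex with vertices in increasing order. Then dim K = 2 and the simplices of K are:

  0-simplices (6): A, B, D, E, F, G
  1-simplices (15): AB, AD, AE, AF, AG, BD, BE, BF, BG, DE, DF, DG, EF, EG, FG
  2-simplices (10): ABE, ABF, ADF, ADG, AEG, BDE, BDG, BFG, DEF, EFG

so the chain groups are C_0 ≅ Z^6, C_1 ≅ Z^15, C_2 ≅ Z^10.

The boundary map ∂_1: C_1 → C_0 maps an edge to its endpoints' difference, ∂[p,q] = q − p. For instance
  ∂EF = F − E.
As a 6×15 matrix over Z this has rank 5, with invariant factors (1,1,1,1,1).

The boundary map ∂_2: C_2 → C_1 acts by ∂[p,q,r] = [q,r] − [p,r] + [p,q]. For instance
  ∂BDG = DG − BG + BD,
  ∂BDE = DE − BE + BD.
As a 15×10 matrix over Z this has rank 10, with invariant factors (1,1,1,1,1,1,1,1,1,2).

Computing H_k = (kernel of ∂_k) / (image of ∂_{k+1}):

  H_0: rank C_0 − rank ∂_1 = 6 − 5 = 1, and the invariant factors of ∂_1 are all 1, so H_0 = Z.
  H_1: rank ker ∂_1 − rank ∂_2 = (15 − 5) − 10 = 0, and ∂_2 has invariant factor 2 > 1, so H_1 = Z_2.
  H_2: rank ker ∂_2 − rank ∂_3 = (10 − 10) − 0 = 0, and there is no ∂_3, so H_2 = 0.

As a check, the Euler characteristic is 6 − 15 + 10 = 1, which agrees with 1 − 0 + 0 = 1.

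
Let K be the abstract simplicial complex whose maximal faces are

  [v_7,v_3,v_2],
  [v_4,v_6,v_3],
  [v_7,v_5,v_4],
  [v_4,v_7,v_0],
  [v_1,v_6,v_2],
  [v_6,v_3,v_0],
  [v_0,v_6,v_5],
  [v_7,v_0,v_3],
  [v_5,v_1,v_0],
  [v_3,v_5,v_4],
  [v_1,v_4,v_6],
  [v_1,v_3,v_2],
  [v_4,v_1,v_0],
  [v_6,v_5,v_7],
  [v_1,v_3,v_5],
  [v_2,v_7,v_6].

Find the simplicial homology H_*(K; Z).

H_0 ≅ Z,  H_1 ≅ Z^2,  H_2 ≅ Z.

Order the vertices as v_0 < v_1 < v_2 < v_3 < v_4 < v_5 < v_6 < v_7. Listing each simplex with vertices in this order, K has dimension 2 with simplices:

  0-simplices (8): [v_0], [v_1], [v_2], [v_3], [v_4], [v_5], [v_6], [v_7]
  1-simplices (24): (24 of them)
  2-simplices (16): (16 of them)

giving chain groups C_0 ≅ Z^8, C_1 ≅ Z^24, C_2 ≅ Z^16.

Boundary ∂_1: C_1 → C_0 is given by ∂[p,q] = [q] − [p]. For instance
  ∂[v_1,v_4] = [v_4] − [v_1].
The 8×24 boundary matrix has rank 7 and Smith normal form diag(1,1,1,1,1,1,1).

The boundary map ∂_2: C_2 → C_1 sends each 2-simplex [p,q,r] to [q,r] − [p,r] + [p,q]. For instance
  ∂[v_0,v_3,v_7] = [v_3,v_7] − [v_0,v_7] + [v_0,v_3],
  ∂[v_1,v_4,v_6] = [v_4,v_6] − [v_1,v_6] + [v_1,v_4].
This gives a 24×16 integer matrix of rank 15; reducing to Smith normal form yields diagonal entries (1,1,1,1,1,1,1,1,1,1,1,1,1,1,1).

Computing H_k = (kernel of ∂_k) / (image of ∂_{k+1}):

  H_0: rank C_0 − rank ∂_1 = 8 − 7 = 1, and the invariant factors of ∂_1 are all 1, so H_0 = Z.
  H_1: rank ker ∂_1 − rank ∂_2 = (24 − 7) − 15 = 2, and the invariant factors of ∂_2 are all 1, so H_1 = Z^2.
  H_2: rank ker ∂_2 − rank ∂_3 = (16 − 15) − 0 = 1, and there is no ∂_3, so H_2 = Z.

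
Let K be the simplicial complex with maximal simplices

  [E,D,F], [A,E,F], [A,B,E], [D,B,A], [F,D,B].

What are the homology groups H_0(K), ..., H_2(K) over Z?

H_0 ≅ Z,  H_1 ≅ Z,  H_2 = 0.

We work with the vertex ordering A < B < D < E < F. The simplices of K, each written with vertices in increasing order, are:

  0-simplices (5): A, B, D, E, F
  1-simplices (10): AB, AD, AE, AF, BD, BE, BF, DE, DF, EF
  2-simplices (5): ABD, ABE, AEF, BDF, DEF

so the chain groups are C_0 ≅ Z^5, C_1 ≅ Z^10, C_2 ≅ Z^5.

∂_1: C_1 → C_0 sends each edge [p,q] (with p < q) to q − p. For instance
  ∂BF = F − B.
As a 5×10 matrix over Z this has rank 4, with invariant factors (1,1,1,1).

Boundary ∂_2: C_2 → C_1 acts by ∂[p,q,r] = [q,r] − [p,r] + [p,q]. For instance
  ∂BDF = DF − BF + BD,
  ∂ABD = BD − AD + AB.
The 10×5 boundary matrix has rank 5 and Smith normal form diag(1,1,1,1,1).

Now H_k = ker ∂_k / im ∂_{k+1}, so:

  H_0: rank C_0 − rank ∂_1 = 5 − 4 = 1, and the invariant factors of ∂_1 are all 1, so H_0 = Z.
  H_1: rank ker ∂_1 − rank ∂_2 = (10 − 4) − 5 = 1, and the invariant factors of ∂_2 are all 1, so H_1 = Z.
  H_2: rank ker ∂_2 − rank ∂_3 = (5 − 5) − 0 = 0, and there is no ∂_3, so H_2 = 0.

(K is a triangulation of the Möbius band.)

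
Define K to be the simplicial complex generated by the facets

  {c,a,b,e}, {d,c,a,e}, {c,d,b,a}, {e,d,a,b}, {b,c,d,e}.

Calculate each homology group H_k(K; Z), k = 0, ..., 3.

K has 5 vertices, 10 edges, 10 triangles, 5 3-simplices.
rank ∂_0 = 0, rank ∂_1 = 4 ⇒ b_0 = 5 − 0 − 4 = 1; all invariant factors of ∂_1 are 1 so no torsion. So H_0 ≅ Z.
rank ∂_1 = 4, rank ∂_2 = 6 ⇒ b_1 = 10 − 4 − 6 = 0; all invariant factors of ∂_2 are 1 so no torsion. So H_1 ≅ 0.
rank ∂_2 = 6, rank ∂_3 = 4 ⇒ b_2 = 10 − 6 − 4 = 0; all invariant factors of ∂_3 are 1 so no torsion. So H_2 ≅ 0.
rank ∂_3 = 4, rank ∂_4 = 0 ⇒ b_3 = 5 − 4 − 0 = 1. So H_3 ≅ Z.

H_0 ≅ Z,  H_1 = 0,  H_2 = 0,  H_3 ≅ Z.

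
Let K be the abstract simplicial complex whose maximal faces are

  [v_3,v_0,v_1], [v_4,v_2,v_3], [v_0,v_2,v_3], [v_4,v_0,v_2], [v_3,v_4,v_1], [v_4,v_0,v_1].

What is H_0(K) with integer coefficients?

We work with the vertex ordering v_0 < v_1 < v_2 < v_3 < v_4. The simplices of K, each written with vertices in increasing order, are:

  0-simplices (5): [v_0], [v_1], [v_2], [v_3], [v_4]
  1-simplices (9): [v_0,v_1], [v_0,v_2], [v_0,v_3], [v_0,v_4], [v_1,v_3], [v_1,v_4], [v_2,v_3], [v_2,v_4], [v_3,v_4]
  2-simplices (6): [v_0,v_1,v_3], [v_0,v_1,v_4], [v_0,v_2,v_3], [v_0,v_2,v_4], [v_1,v_3,v_4], [v_2,v_3,v_4]

Hence C_0 ≅ Z^5, C_1 ≅ Z^9, C_2 ≅ Z^6.

Boundary ∂_1: C_1 → C_0 sends each edge [p,q] (with p < q) to q − p.
The resulting 5×9 matrix has rank 4, and its Smith normal form has invariant factors (1,1,1,1).

Boundary ∂_2: C_2 → C_1 sends each 2-simplex [p,q,r] to [q,r] − [p,r] + [p,q]. For instance
  ∂[v_0,v_1,v_3] = [v_1,v_3] − [v_0,v_3] + [v_0,v_1],
  ∂[v_0,v_2,v_3] = [v_2,v_3] − [v_0,v_3] + [v_0,v_2].
This gives a 9×6 integer matrix of rank 5; reducing to Smith normal form yields diagonal entries (1,1,1,1,1).

Reading off H_k = ker ∂_k / im ∂_{k+1}:

  H_0: rank C_0 − rank ∂_1 = 5 − 4 = 1, and the invariant factors of ∂_1 are all 1, so H_0 ≅ Z.

(K is a triangulation of the 2-sphere S^2.)

H_0 ≅ Z.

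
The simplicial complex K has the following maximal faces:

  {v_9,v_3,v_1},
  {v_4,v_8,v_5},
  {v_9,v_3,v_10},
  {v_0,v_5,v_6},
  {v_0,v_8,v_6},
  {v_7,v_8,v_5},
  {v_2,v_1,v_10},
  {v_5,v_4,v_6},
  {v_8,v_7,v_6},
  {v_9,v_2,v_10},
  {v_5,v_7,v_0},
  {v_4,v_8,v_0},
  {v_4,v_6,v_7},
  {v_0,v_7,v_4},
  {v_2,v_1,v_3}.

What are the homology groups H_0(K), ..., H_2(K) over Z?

H_0 = Z^2,  H_1 = Z ⊕ Z_2,  H_2 = 0.

Order the vertices as v_0 < v_1 < v_2 < v_3 < v_4 < v_5 < v_6 < v_7 < v_8 < v_9 < v_10. Listing each simplex with vertices in this order, K has dimension 2 with simplices:

  0-simplices (11): [v_0], [v_1], [v_2], [v_3], [v_4], [v_5], [v_6], [v_7], [v_8], [v_9], [v_10]
  1-simplices (25): (25 of them)
  2-simplices (15): (15 of them)

giving chain groups C_0 ≅ Z^11, C_1 ≅ Z^25, C_2 ≅ Z^15.

∂_1: C_1 → C_0 is given by ∂[p,q] = [q] − [p]. For instance
  ∂[v_1,v_9] = [v_9] − [v_1].
The resulting 11×25 matrix has rank 9, and its Smith normal form has invariant factors (1,1,1,1,1,1,1,1,1).

∂_2: C_2 → C_1 sends each 2-simplex [p,q,r] to [q,r] − [p,r] + [p,q]. For instance
  ∂[v_4,v_5,v_8] = [v_5,v_8] − [v_4,v_8] + [v_4,v_5],
  ∂[v_0,v_5,v_6] = [v_5,v_6] − [v_0,v_6] + [v_0,v_5].
The resulting 25×15 matrix has rank 15, and its Smith normal form has invariant factors (1,1,1,1,1,1,1,1,1,1,1,1,1,1,2).

Computing H_k = (kernel of ∂_k) / (image of ∂_{k+1}):

  H_0: rank C_0 − rank ∂_1 = 11 − 9 = 2, and the invariant factors of ∂_1 are all 1, so H_0 = Z^2.
  H_1: rank ker ∂_1 − rank ∂_2 = (25 − 9) − 15 = 1, and ∂_2 has invariant factor 2 > 1, so H_1 = Z ⊕ Z_2.
  H_2: rank ker ∂_2 − rank ∂_3 = (15 − 15) − 0 = 0, and there is no ∂_3, so H_2 = 0.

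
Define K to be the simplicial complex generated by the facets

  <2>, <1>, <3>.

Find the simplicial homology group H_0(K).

Take the total order 1 < 2 < 3 on the vertex set. Then K (dimension 0) consists of the simplices:

  0-simplices (3): [1], [2], [3]

so the chain groups are C_0 ≅ Z^3.

Now H_k = ker ∂_k / im ∂_{k+1}, so:

  H_0: rank C_0 − rank ∂_1 = 3 − 0 = 3, and there is no ∂_1, so H_0 ≅ Z^3.

(K is a triangulation of a set of 3 points.)

H_0 = Z^3.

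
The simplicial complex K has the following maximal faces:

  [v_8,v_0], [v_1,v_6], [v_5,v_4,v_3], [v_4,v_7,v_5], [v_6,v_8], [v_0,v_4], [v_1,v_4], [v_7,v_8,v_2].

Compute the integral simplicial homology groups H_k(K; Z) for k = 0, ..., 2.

H_0 ≅ Z,  H_1 ≅ Z^2,  H_2 = 0.

Take the total order v_0 < v_1 < v_2 < v_3 < v_4 < v_5 < v_6 < v_7 < v_8 on the vertex set. Then K (dimension 2) consists of the simplices:

  0-simplices (9): [v_0], [v_1], [v_2], [v_3], [v_4], [v_5], [v_6], [v_7], [v_8]
  1-simplices (13): [v_0,v_4], [v_0,v_8], [v_1,v_4], [v_1,v_6], [v_2,v_7], [v_2,v_8], [v_3,v_4], [v_3,v_5], [v_4,v_5], [v_4,v_7], [v_5,v_7], [v_6,v_8], [v_7,v_8]
  2-simplices (3): [v_2,v_7,v_8], [v_3,v_4,v_5], [v_4,v_5,v_7]

giving chain groups C_0 ≅ Z^9, C_1 ≅ Z^13, C_2 ≅ Z^3.

Boundary ∂_1: C_1 → C_0 sends each edge [p,q] (with p < q) to q − p. For instance
  ∂[v_3,v_4] = [v_4] − [v_3].
The 9×13 boundary matrix has rank 8 and Smith normal form diag(1,1,1,1,1,1,1,1).

Boundary ∂_2: C_2 → C_1 maps a triangle to the signed sum of its edges. For instance
  ∂[v_4,v_5,v_7] = [v_5,v_7] − [v_4,v_7] + [v_4,v_5],
  ∂[v_3,v_4,v_5] = [v_4,v_5] − [v_3,v_5] + [v_3,v_4].
As a 13×3 matrix over Z this has rank 3, with invariant factors (1,1,1).

From H_k ≅ ker(∂_k) / im(∂_{k+1}) we obtain:

  H_0: rank C_0 − rank ∂_1 = 9 − 8 = 1, and the invariant factors of ∂_1 are all 1, so H_0 = Z.
  H_1: rank ker ∂_1 − rank ∂_2 = (13 − 8) − 3 = 2, and the invariant factors of ∂_2 are all 1, so H_1 = Z^2.
  H_2: rank ker ∂_2 − rank ∂_3 = (3 − 3) − 0 = 0, and there is no ∂_3, so H_2 = 0.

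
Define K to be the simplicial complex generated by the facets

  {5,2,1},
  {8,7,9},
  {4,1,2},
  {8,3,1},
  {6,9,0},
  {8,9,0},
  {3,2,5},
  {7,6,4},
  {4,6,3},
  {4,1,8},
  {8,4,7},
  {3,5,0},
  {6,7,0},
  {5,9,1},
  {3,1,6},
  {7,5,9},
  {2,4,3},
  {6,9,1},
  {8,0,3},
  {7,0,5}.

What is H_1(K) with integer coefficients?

H_1 = Z ⊕ Z/2.

Take the total order 0 < 1 < 2 < 3 < 4 < 5 < 6 < 7 < 8 < 9 on the vertex set. Then K (dimension 2) consists of the simplices:

  0-simplices (10): [0], [1], [2], [3], [4], [5], [6], [7], [8], [9]
  1-simplices (30): (30 of them)
  2-simplices (20): (20 of them)

so the chain groups are C_0 ≅ Z^10, C_1 ≅ Z^30, C_2 ≅ Z^20.

∂_1: C_1 → C_0 maps an edge to its endpoints' difference, ∂[p,q] = q − p. For instance
  ∂[1,3] = [3] − [1].
The 10×30 boundary matrix has rank 9 and Smith normal form diag(1,1,1,1,1,1,1,1,1).

The boundary map ∂_2: C_2 → C_1 sends each 2-simplex [p,q,r] to [q,r] − [p,r] + [p,q]. For instance
  ∂[2,3,5] = [3,5] − [2,5] + [2,3],
  ∂[0,3,8] = [3,8] − [0,8] + [0,3].
As a 30×20 matrix over Z this has rank 20, with invariant factors (1,1,1,1,1,1,1,1,1,1,1,1,1,1,1,1,1,1,1,2).

Computing H_k = (kernel of ∂_k) / (image of ∂_{k+1}):

  H_1: rank ker ∂_1 − rank ∂_2 = (30 − 9) − 20 = 1, and ∂_2 has invariant factor 2 > 1, so H_1 = Z ⊕ Z/2.

(K is a triangulation of the Klein bottle.)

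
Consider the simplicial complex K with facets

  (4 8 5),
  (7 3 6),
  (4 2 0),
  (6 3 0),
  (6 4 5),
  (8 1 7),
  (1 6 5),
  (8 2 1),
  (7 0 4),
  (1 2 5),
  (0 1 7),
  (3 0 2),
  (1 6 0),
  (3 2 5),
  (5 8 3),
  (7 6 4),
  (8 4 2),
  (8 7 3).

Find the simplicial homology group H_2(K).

H_2 ≅ 0.

Order the vertices as 0 < 1 < 2 < 3 < 4 < 5 < 6 < 7 < 8. Listing each simplex with vertices in this order, K has dimension 2 with simplices:

  0-simplices (9): [0], [1], [2], [3], [4], [5], [6], [7], [8]
  1-simplices (27): (27 of them)
  2-simplices (18): [0,1,6], [0,1,7], [0,2,3], [0,2,4], [0,3,6], [0,4,7], [1,2,5], [1,2,8], [1,5,6], [1,7,8], [2,3,5], [2,4,8], [3,5,8], [3,6,7], [3,7,8], [4,5,6], [4,5,8], [4,6,7]

so the chain groups are C_0 ≅ Z^9, C_1 ≅ Z^27, C_2 ≅ Z^18.

∂_1: C_1 → C_0 sends each edge [p,q] (with p < q) to q − p.
The resulting 9×27 matrix has rank 8, and its Smith normal form has invariant factors (1,1,1,1,1,1,1,1).

∂_2: C_2 → C_1 acts by ∂[p,q,r] = [q,r] − [p,r] + [p,q]. For instance
  ∂[1,7,8] = [7,8] − [1,8] + [1,7],
  ∂[0,3,6] = [3,6] − [0,6] + [0,3].
This gives a 27×18 integer matrix of rank 18; reducing to Smith normal form yields diagonal entries (1,1,1,1,1,1,1,1,1,1,1,1,1,1,1,1,1,2).

Now H_k = ker ∂_k / im ∂_{k+1}, so:

  H_2: rank ker ∂_2 − rank ∂_3 = (18 − 18) − 0 = 0, and there is no ∂_3, so H_2 = 0.

(K is a triangulation of the Klein bottle.)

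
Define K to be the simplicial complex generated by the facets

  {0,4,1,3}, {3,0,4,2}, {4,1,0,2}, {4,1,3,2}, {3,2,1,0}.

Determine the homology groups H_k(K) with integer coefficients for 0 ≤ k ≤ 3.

H_0 ≅ Z,  H_1 = 0,  H_2 = 0,  H_3 ≅ Z.

K has 5 vertices, 10 edges, 10 triangles, 5 3-simplices.
rank ∂_0 = 0, rank ∂_1 = 4 ⇒ b_0 = 5 − 0 − 4 = 1; all invariant factors of ∂_1 are 1 so no torsion. So H_0 = Z.
rank ∂_1 = 4, rank ∂_2 = 6 ⇒ b_1 = 10 − 4 − 6 = 0; all invariant factors of ∂_2 are 1 so no torsion. So H_1 = 0.
rank ∂_2 = 6, rank ∂_3 = 4 ⇒ b_2 = 10 − 6 − 4 = 0; all invariant factors of ∂_3 are 1 so no torsion. So H_2 = 0.
rank ∂_3 = 4, rank ∂_4 = 0 ⇒ b_3 = 5 − 4 − 0 = 1. So H_3 = Z.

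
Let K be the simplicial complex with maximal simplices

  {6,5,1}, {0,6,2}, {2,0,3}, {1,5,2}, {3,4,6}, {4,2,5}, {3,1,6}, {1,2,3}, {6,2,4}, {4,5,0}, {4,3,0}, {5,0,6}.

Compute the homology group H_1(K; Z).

Fix the vertex order 0 < 1 < 2 < 3 < 4 < 5 < 6 and write every simplex with vertices in increasing order. Then dim K = 2 and the simplices of K are:

  0-simplices (7): [0], [1], [2], [3], [4], [5], [6]
  1-simplices (18): [0,2], [0,3], [0,4], [0,5], [0,6], [1,2], [1,3], [1,5], [1,6], [2,3], [2,4], [2,5], [2,6], [3,4], [3,6], [4,5], [4,6], [5,6]
  2-simplices (12): [0,2,3], [0,2,6], [0,3,4], [0,4,5], [0,5,6], [1,2,3], [1,2,5], [1,3,6], [1,5,6], [2,4,5], [2,4,6], [3,4,6]

so the chain groups are C_0 ≅ Z^7, C_1 ≅ Z^18, C_2 ≅ Z^12.

The boundary map ∂_1: C_1 → C_0 is given by ∂[p,q] = [q] − [p].
As a 7×18 matrix over Z this has rank 6, with invariant factors (1,1,1,1,1,1).

∂_2: C_2 → C_1 maps a triangle to the signed sum of its edges. For instance
  ∂[2,4,6] = [4,6] − [2,6] + [2,4],
  ∂[0,2,6] = [2,6] − [0,6] + [0,2].
The 18×12 boundary matrix has rank 12 and Smith normal form diag(1,1,1,1,1,1,1,1,1,1,1,2).

Now H_k = ker ∂_k / im ∂_{k+1}, so:

  H_1: rank ker ∂_1 − rank ∂_2 = (18 − 6) − 12 = 0, and ∂_2 has invariant factor 2 > 1, so H_1 = Z/2.

H_1 = Z/2.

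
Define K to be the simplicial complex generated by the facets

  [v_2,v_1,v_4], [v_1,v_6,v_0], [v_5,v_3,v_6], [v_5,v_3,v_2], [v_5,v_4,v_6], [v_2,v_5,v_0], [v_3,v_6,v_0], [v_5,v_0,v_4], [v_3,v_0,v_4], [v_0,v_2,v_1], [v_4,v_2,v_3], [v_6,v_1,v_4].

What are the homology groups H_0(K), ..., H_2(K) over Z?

K has 7 vertices, 18 edges, 12 triangles.
rank ∂_0 = 0, rank ∂_1 = 6 ⇒ b_0 = 7 − 0 − 6 = 1; all invariant factors of ∂_1 are 1 so no torsion. So H_0 = Z.
rank ∂_1 = 6, rank ∂_2 = 12 ⇒ b_1 = 18 − 6 − 12 = 0; ∂_2 has invariant factor(s) [2] giving torsion. So H_1 = Z/2Z.
rank ∂_2 = 12, rank ∂_3 = 0 ⇒ b_2 = 12 − 12 − 0 = 0. So H_2 = 0.

H_0 = Z,  H_1 = Z/2Z,  H_2 = 0.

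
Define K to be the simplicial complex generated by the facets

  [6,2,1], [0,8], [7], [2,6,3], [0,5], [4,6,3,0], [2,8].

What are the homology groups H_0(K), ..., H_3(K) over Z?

H_0 = Z^2,  H_1 = Z,  H_2 = 0,  H_3 = 0.

K has 9 vertices, 13 edges, 6 triangles, 1 3-simplex.
rank ∂_0 = 0, rank ∂_1 = 7 ⇒ b_0 = 9 − 0 − 7 = 2; all invariant factors of ∂_1 are 1 so no torsion. So H_0 ≅ Z^2.
rank ∂_1 = 7, rank ∂_2 = 5 ⇒ b_1 = 13 − 7 − 5 = 1; all invariant factors of ∂_2 are 1 so no torsion. So H_1 ≅ Z.
rank ∂_2 = 5, rank ∂_3 = 1 ⇒ b_2 = 6 − 5 − 1 = 0; all invariant factors of ∂_3 are 1 so no torsion. So H_2 ≅ 0.
rank ∂_3 = 1, rank ∂_4 = 0 ⇒ b_3 = 1 − 1 − 0 = 0. So H_3 ≅ 0.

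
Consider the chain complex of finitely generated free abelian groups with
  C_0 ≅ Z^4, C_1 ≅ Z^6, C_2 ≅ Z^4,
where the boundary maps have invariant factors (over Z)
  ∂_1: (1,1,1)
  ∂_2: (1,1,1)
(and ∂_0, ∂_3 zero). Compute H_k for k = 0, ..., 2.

H_0: b_0 = 4 − 0 − 3 = 1; torsion from ∂_1 factors > 1: none. So H_0 = Z.
H_1: b_1 = 6 − 3 − 3 = 0; torsion from ∂_2 factors > 1: none. So H_1 = 0.
H_2: b_2 = 4 − 3 − 0 = 1; torsion from ∂_3 factors > 1: none. So H_2 = Z.

H_0 = Z,  H_1 = 0,  H_2 = Z.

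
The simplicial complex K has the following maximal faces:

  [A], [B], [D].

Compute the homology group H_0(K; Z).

Fix the vertex order A < B < D and write every simplex with vertices in increasing order. Then dim K = 0 and the simplices of K are:

  0-simplices (3): A, B, D

giving chain groups C_0 ≅ Z^3.

From H_k ≅ ker(∂_k) / im(∂_{k+1}) we obtain:

  H_0: rank C_0 − rank ∂_1 = 3 − 0 = 3, and there is no ∂_1, so H_0 ≅ Z^3.

(K is a triangulation of a set of 3 points.)

H_0 = Z^3.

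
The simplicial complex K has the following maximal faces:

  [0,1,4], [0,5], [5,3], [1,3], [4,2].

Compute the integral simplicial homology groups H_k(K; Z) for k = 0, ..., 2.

H_0 ≅ Z,  H_1 ≅ Z,  H_2 = 0.

Take the total order 0 < 1 < 2 < 3 < 4 < 5 on the vertex set. Then K (dimension 2) consists of the simplices:

  0-simplices (6): [0], [1], [2], [3], [4], [5]
  1-simplices (7): [0,1], [0,4], [0,5], [1,3], [1,4], [2,4], [3,5]
  2-simplices (1): [0,1,4]

so the chain groups are C_0 ≅ Z^6, C_1 ≅ Z^7, C_2 ≅ Z^1.

∂_1: C_1 → C_0 is given by ∂[p,q] = [q] − [p]. For instance
  ∂[0,5] = [5] − [0].
The 6×7 boundary matrix has rank 5 and Smith normal form diag(1,1,1,1,1).

∂_2: C_2 → C_1 acts by ∂[p,q,r] = [q,r] − [p,r] + [p,q]. For instance
  ∂[0,1,4] = [1,4] − [0,4] + [0,1].
This gives a 7×1 integer matrix of rank 1; reducing to Smith normal form yields diagonal entries (1).

Now H_k = ker ∂_k / im ∂_{k+1}, so:

  H_0: rank C_0 − rank ∂_1 = 6 − 5 = 1, and the invariant factors of ∂_1 are all 1, so H_0 ≅ Z.
  H_1: rank ker ∂_1 − rank ∂_2 = (7 − 5) − 1 = 1, and the invariant factors of ∂_2 are all 1, so H_1 ≅ Z.
  H_2: rank ker ∂_2 − rank ∂_3 = (1 − 1) − 0 = 0, and there is no ∂_3, so H_2 ≅ 0.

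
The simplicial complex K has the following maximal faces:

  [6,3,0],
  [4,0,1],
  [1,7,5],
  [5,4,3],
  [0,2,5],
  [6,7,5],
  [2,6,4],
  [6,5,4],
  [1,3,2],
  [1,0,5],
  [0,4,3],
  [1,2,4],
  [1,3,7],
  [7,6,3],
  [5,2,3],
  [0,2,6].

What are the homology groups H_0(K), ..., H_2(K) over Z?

Take the total order 0 < 1 < 2 < 3 < 4 < 5 < 6 < 7 on the vertex set. Then K (dimension 2) consists of the simplices:

  0-simplices (8): [0], [1], [2], [3], [4], [5], [6], [7]
  1-simplices (24): (24 of them)
  2-simplices (16): [0,1,4], [0,1,5], [0,2,5], [0,2,6], [0,3,4], [0,3,6], [1,2,3], [1,2,4], [1,3,7], [1,5,7], [2,3,5], [2,4,6], [3,4,5], [3,6,7], [4,5,6], [5,6,7]

Hence C_0 ≅ Z^8, C_1 ≅ Z^24, C_2 ≅ Z^16.

∂_1: C_1 → C_0 maps an edge to its endpoints' difference, ∂[p,q] = q − p. For instance
  ∂[0,1] = [1] − [0].
As a 8×24 matrix over Z this has rank 7, with invariant factors (1,1,1,1,1,1,1).

The boundary map ∂_2: C_2 → C_1 maps a triangle to the signed sum of its edges. For instance
  ∂[0,1,4] = [1,4] − [0,4] + [0,1],
  ∂[2,4,6] = [4,6] − [2,6] + [2,4].
The resulting 24×16 matrix has rank 15, and its Smith normal form has invariant factors (1,1,1,1,1,1,1,1,1,1,1,1,1,1,1).

Now H_k = ker ∂_k / im ∂_{k+1}, so:

  H_0: rank C_0 − rank ∂_1 = 8 − 7 = 1, and the invariant factors of ∂_1 are all 1, so H_0 = Z.
  H_1: rank ker ∂_1 − rank ∂_2 = (24 − 7) − 15 = 2, and the invariant factors of ∂_2 are all 1, so H_1 = Z^2.
  H_2: rank ker ∂_2 − rank ∂_3 = (16 − 15) − 0 = 1, and there is no ∂_3, so H_2 = Z.

H_0 = Z,  H_1 = Z^2,  H_2 = Z.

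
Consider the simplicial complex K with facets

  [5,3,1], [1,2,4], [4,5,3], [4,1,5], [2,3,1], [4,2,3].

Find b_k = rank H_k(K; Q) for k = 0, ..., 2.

b_0 = 1, b_1 = 0, b_2 = 1.

Order the vertices as 1 < 2 < 3 < 4 < 5. Listing each simplex with vertices in this order, K has dimension 2 with simplices:

  0-simplices (5): [1], [2], [3], [4], [5]
  1-simplices (9): [1,2], [1,3], [1,4], [1,5], [2,3], [2,4], [3,4], [3,5], [4,5]
  2-simplices (6): [1,2,3], [1,2,4], [1,3,5], [1,4,5], [2,3,4], [3,4,5]

so the chain groups are C_0 ≅ Z^5, C_1 ≅ Z^9, C_2 ≅ Z^6.

Boundary ∂_1: C_1 → C_0 sends each edge [p,q] (with p < q) to q − p. For instance
  ∂[2,4] = [4] − [2].
The resulting 5×9 matrix has rank 4, and its Smith normal form has invariant factors (1,1,1,1).

∂_2: C_2 → C_1 sends each 2-simplex [p,q,r] to [q,r] − [p,r] + [p,q]. For instance
  ∂[1,2,4] = [2,4] − [1,4] + [1,2],
  ∂[2,3,4] = [3,4] − [2,4] + [2,3].
The 9×6 boundary matrix has rank 5 and Smith normal form diag(1,1,1,1,1).

Reading off H_k = ker ∂_k / im ∂_{k+1}:

  H_0: rank C_0 − rank ∂_1 = 5 − 4 = 1, and the invariant factors of ∂_1 are all 1, so H_0 = Z.
  H_1: rank ker ∂_1 − rank ∂_2 = (9 − 4) − 5 = 0, and the invariant factors of ∂_2 are all 1, so H_1 = 0.
  H_2: rank ker ∂_2 − rank ∂_3 = (6 − 5) − 0 = 1, and there is no ∂_3, so H_2 = Z.

As a check, the Euler characteristic is 5 − 9 + 6 = 2, which agrees with 1 − 0 + 1 = 2.
(K is a triangulation of the 2-sphere S^2.)

Hence the Betti numbers are b_0 = 1, b_1 = 0, b_2 = 1.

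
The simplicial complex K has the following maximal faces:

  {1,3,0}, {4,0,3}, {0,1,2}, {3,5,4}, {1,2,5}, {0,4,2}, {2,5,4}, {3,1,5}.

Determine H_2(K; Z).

Order the vertices as 0 < 1 < 2 < 3 < 4 < 5. Listing each simplex with vertices in this order, K has dimension 2 with simplices:

  0-simplices (6): [0], [1], [2], [3], [4], [5]
  1-simplices (12): [0,1], [0,2], [0,3], [0,4], [1,2], [1,3], [1,5], [2,4], [2,5], [3,4], [3,5], [4,5]
  2-simplices (8): [0,1,2], [0,1,3], [0,2,4], [0,3,4], [1,2,5], [1,3,5], [2,4,5], [3,4,5]

giving chain groups C_0 ≅ Z^6, C_1 ≅ Z^12, C_2 ≅ Z^8.

The boundary map ∂_1: C_1 → C_0 is given by ∂[p,q] = [q] − [p].
As a 6×12 matrix over Z this has rank 5, with invariant factors (1,1,1,1,1).

Boundary ∂_2: C_2 → C_1 sends each 2-simplex [p,q,r] to [q,r] − [p,r] + [p,q]. For instance
  ∂[0,3,4] = [3,4] − [0,4] + [0,3],
  ∂[1,3,5] = [3,5] − [1,5] + [1,3].
As a 12×8 matrix over Z this has rank 7, with invariant factors (1,1,1,1,1,1,1).

Now H_k = ker ∂_k / im ∂_{k+1}, so:

  H_2: rank ker ∂_2 − rank ∂_3 = (8 − 7) − 0 = 1, and there is no ∂_3, so H_2 ≅ Z.

(K is a triangulation of the 2-sphere S^2.)

H_2 ≅ Z.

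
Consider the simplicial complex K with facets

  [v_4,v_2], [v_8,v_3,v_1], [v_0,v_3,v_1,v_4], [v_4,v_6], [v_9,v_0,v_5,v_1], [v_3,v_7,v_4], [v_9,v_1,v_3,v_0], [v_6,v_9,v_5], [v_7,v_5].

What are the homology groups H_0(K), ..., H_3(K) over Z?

H_0 = Z,  H_1 = Z^2,  H_2 = 0,  H_3 = 0.

Fix the vertex order v_0 < v_1 < v_2 < v_3 < v_4 < v_5 < v_6 < v_7 < v_8 < v_9 and write every simplex with vertices in increasing order. Then dim K = 3 and the simplices of K are:

  0-simplices (10): [v_0], [v_1], [v_2], [v_3], [v_4], [v_5], [v_6], [v_7], [v_8], [v_9]
  1-simplices (21): (21 of them)
  2-simplices (13): (13 of them)
  3-simplices (3): [v_0,v_1,v_3,v_4], [v_0,v_1,v_3,v_9], [v_0,v_1,v_5,v_9]

Hence C_0 ≅ Z^10, C_1 ≅ Z^21, C_2 ≅ Z^13, C_3 ≅ Z^3.

The boundary map ∂_1: C_1 → C_0 maps an edge to its endpoints' difference, ∂[p,q] = q − p. For instance
  ∂[v_1,v_4] = [v_4] − [v_1].
The resulting 10×21 matrix has rank 9, and its Smith normal form has invariant factors (1,1,1,1,1,1,1,1,1).

Boundary ∂_2: C_2 → C_1 maps a triangle to the signed sum of its edges. For instance
  ∂[v_0,v_1,v_9] = [v_1,v_9] − [v_0,v_9] + [v_0,v_1],
  ∂[v_0,v_3,v_9] = [v_3,v_9] − [v_0,v_9] + [v_0,v_3].
As a 21×13 matrix over Z this has rank 10, with invariant factors (1,1,1,1,1,1,1,1,1,1).

The boundary map ∂_3: C_3 → C_2 sends each 3-simplex σ to the alternating sum Σ_i (−1)^i (σ with its i-th vertex removed). For instance
  ∂[v_0,v_1,v_3,v_9] = [v_1,v_3,v_9] − [v_0,v_3,v_9] + [v_0,v_1,v_9] − [v_0,v_1,v_3],
  ∂[v_0,v_1,v_5,v_9] = [v_1,v_5,v_9] − [v_0,v_5,v_9] + [v_0,v_1,v_9] − [v_0,v_1,v_5].
As a 13×3 matrix over Z this has rank 3, with invariant factors (1,1,1).

From H_k ≅ ker(∂_k) / im(∂_{k+1}) we obtain:

  H_0: rank C_0 − rank ∂_1 = 10 − 9 = 1, and the invariant factors of ∂_1 are all 1, so H_0 ≅ Z.
  H_1: rank ker ∂_1 − rank ∂_2 = (21 − 9) − 10 = 2, and the invariant factors of ∂_2 are all 1, so H_1 ≅ Z^2.
  H_2: rank ker ∂_2 − rank ∂_3 = (13 − 10) − 3 = 0, and the invariant factors of ∂_3 are all 1, so H_2 ≅ 0.
  H_3: rank ker ∂_3 − rank ∂_4 = (3 − 3) − 0 = 0, and there is no ∂_4, so H_3 ≅ 0.

As a check, the Euler characteristic is 10 − 21 + 13 − 3 = -1, which agrees with 1 − 2 + 0 − 0 = -1.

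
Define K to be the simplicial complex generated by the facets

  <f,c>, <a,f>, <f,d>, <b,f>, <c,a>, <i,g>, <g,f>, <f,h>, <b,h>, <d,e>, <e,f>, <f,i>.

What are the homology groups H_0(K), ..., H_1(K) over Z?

H_0 ≅ Z,  H_1 ≅ Z^4.

Fix the vertex order a < b < c < d < e < f < g < h < i and write every simplex with vertices in increasing order. Then dim K = 1 and the simplices of K are:

  0-simplices (9): a, b, c, d, e, f, g, h, i
  1-simplices (12): ac, af, bf, bh, cf, de, df, ef, fg, fh, fi, gi

Hence C_0 ≅ Z^9, C_1 ≅ Z^12.

Boundary ∂_1: C_1 → C_0 maps an edge to its endpoints' difference, ∂[p,q] = q − p. For instance
  ∂df = f − d.
This gives a 9×12 integer matrix of rank 8; reducing to Smith normal form yields diagonal entries (1,1,1,1,1,1,1,1).

Reading off H_k = ker ∂_k / im ∂_{k+1}:

  H_0: rank C_0 − rank ∂_1 = 9 − 8 = 1, and the invariant factors of ∂_1 are all 1, so H_0 = Z.
  H_1: rank ker ∂_1 − rank ∂_2 = (12 − 8) − 0 = 4, and there is no ∂_2, so H_1 = Z^4.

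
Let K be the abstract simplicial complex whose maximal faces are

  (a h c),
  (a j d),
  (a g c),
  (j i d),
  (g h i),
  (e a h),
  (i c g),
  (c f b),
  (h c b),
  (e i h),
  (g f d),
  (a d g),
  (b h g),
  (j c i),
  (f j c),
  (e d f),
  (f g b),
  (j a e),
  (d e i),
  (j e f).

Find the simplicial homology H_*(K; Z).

Order the vertices as a < b < c < d < e < f < g < h < i < j. Listing each simplex with vertices in this order, K has dimension 2 with simplices:

  0-simplices (10): a, b, c, d, e, f, g, h, i, j
  1-simplices (30): ac, ad, ae, ag, ah, aj, bc, bf, bg, bh, cf, cg, ch, ci, cj, de, df, dg, di, dj, ef, eh, ei, ej, fg, fj, gh, gi, hi, ij
  2-simplices (20): acg, ach, adg, adj, aeh, aej, bcf, bch, bfg, bgh, cfj, cgi, cij, def, dei, dfg, dij, efj, ehi, ghi

so the chain groups are C_0 ≅ Z^10, C_1 ≅ Z^30, C_2 ≅ Z^20.

Boundary ∂_1: C_1 → C_0 is given by ∂[p,q] = [q] − [p]. For instance
  ∂ch = h − c.
The resulting 10×30 matrix has rank 9, and its Smith normal form has invariant factors (1,1,1,1,1,1,1,1,1).

∂_2: C_2 → C_1 maps a triangle to the signed sum of its edges. For instance
  ∂ehi = hi − ei + eh,
  ∂def = ef − df + de.
The 30×20 boundary matrix has rank 20 and Smith normal form diag(1,1,1,1,1,1,1,1,1,1,1,1,1,1,1,1,1,1,1,2).

Computing H_k = (kernel of ∂_k) / (image of ∂_{k+1}):

  H_0: rank C_0 − rank ∂_1 = 10 − 9 = 1, and the invariant factors of ∂_1 are all 1, so H_0 ≅ Z.
  H_1: rank ker ∂_1 − rank ∂_2 = (30 − 9) − 20 = 1, and ∂_2 has invariant factor 2 > 1, so H_1 ≅ Z ⊕ Z_2.
  H_2: rank ker ∂_2 − rank ∂_3 = (20 − 20) − 0 = 0, and there is no ∂_3, so H_2 ≅ 0.

(K is a triangulation of the Klein bottle.)

H_0 ≅ Z,  H_1 ≅ Z ⊕ Z_2,  H_2 = 0.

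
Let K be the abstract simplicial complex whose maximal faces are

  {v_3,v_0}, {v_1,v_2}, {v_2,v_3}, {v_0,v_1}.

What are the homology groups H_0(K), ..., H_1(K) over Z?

H_0 ≅ Z,  H_1 ≅ Z.

Take the total order v_0 < v_1 < v_2 < v_3 on the vertex set. Then K (dimension 1) consists of the simplices:

  0-simplices (4): [v_0], [v_1], [v_2], [v_3]
  1-simplices (4): [v_0,v_1], [v_0,v_3], [v_1,v_2], [v_2,v_3]

giving chain groups C_0 ≅ Z^4, C_1 ≅ Z^4.

∂_1: C_1 → C_0 is given by ∂[p,q] = [q] − [p]. For instance
  ∂[v_2,v_3] = [v_3] − [v_2].
The resulting 4×4 matrix has rank 3, and its Smith normal form has invariant factors (1,1,1).

Now H_k = ker ∂_k / im ∂_{k+1}, so:

  H_0: rank C_0 − rank ∂_1 = 4 − 3 = 1, and the invariant factors of ∂_1 are all 1, so H_0 ≅ Z.
  H_1: rank ker ∂_1 − rank ∂_2 = (4 − 3) − 0 = 1, and there is no ∂_2, so H_1 ≅ Z.

As a check, the Euler characteristic is 4 − 4 = 0, which agrees with 1 − 1 = 0.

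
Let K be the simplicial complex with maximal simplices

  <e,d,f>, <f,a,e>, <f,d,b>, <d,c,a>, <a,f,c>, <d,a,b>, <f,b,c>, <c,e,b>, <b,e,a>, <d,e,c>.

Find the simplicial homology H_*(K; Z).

K has 6 vertices, 15 edges, 10 triangles.
rank ∂_0 = 0, rank ∂_1 = 5 ⇒ b_0 = 6 − 0 − 5 = 1; all invariant factors of ∂_1 are 1 so no torsion. So H_0 = Z.
rank ∂_1 = 5, rank ∂_2 = 10 ⇒ b_1 = 15 − 5 − 10 = 0; ∂_2 has invariant factor(s) [2] giving torsion. So H_1 = Z/2.
rank ∂_2 = 10, rank ∂_3 = 0 ⇒ b_2 = 10 − 10 − 0 = 0. So H_2 = 0.

H_0 ≅ Z,  H_1 ≅ Z/2,  H_2 = 0.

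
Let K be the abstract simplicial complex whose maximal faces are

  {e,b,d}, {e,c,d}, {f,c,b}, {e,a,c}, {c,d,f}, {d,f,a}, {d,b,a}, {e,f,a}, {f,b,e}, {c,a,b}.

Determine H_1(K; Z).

Order the vertices as a < b < c < d < e < f. Listing each simplex with vertices in this order, K has dimension 2 with simplices:

  0-simplices (6): a, b, c, d, e, f
  1-simplices (15): ab, ac, ad, ae, af, bc, bd, be, bf, cd, ce, cf, de, df, ef
  2-simplices (10): abc, abd, ace, adf, aef, bcf, bde, bef, cde, cdf

giving chain groups C_0 ≅ Z^6, C_1 ≅ Z^15, C_2 ≅ Z^10.

∂_1: C_1 → C_0 maps an edge to its endpoints' difference, ∂[p,q] = q − p. For instance
  ∂cd = d − c.
The resulting 6×15 matrix has rank 5, and its Smith normal form has invariant factors (1,1,1,1,1).

∂_2: C_2 → C_1 sends each 2-simplex [p,q,r] to [q,r] − [p,r] + [p,q]. For instance
  ∂bde = de − be + bd,
  ∂cdf = df − cf + cd.
The 15×10 boundary matrix has rank 10 and Smith normal form diag(1,1,1,1,1,1,1,1,1,2).

Now H_k = ker ∂_k / im ∂_{k+1}, so:

  H_1: rank ker ∂_1 − rank ∂_2 = (15 − 5) − 10 = 0, and ∂_2 has invariant factor 2 > 1, so H_1 = Z/2Z.

H_1 ≅ Z/2Z.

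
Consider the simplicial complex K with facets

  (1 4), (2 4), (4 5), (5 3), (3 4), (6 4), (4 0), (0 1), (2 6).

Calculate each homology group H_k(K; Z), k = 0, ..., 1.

Take the total order 0 < 1 < 2 < 3 < 4 < 5 < 6 on the vertex set. Then K (dimension 1) consists of the simplices:

  0-simplices (7): [0], [1], [2], [3], [4], [5], [6]
  1-simplices (9): [0,1], [0,4], [1,4], [2,4], [2,6], [3,4], [3,5], [4,5], [4,6]

Hence C_0 ≅ Z^7, C_1 ≅ Z^9.

∂_1: C_1 → C_0 is given by ∂[p,q] = [q] − [p]. For instance
  ∂[4,5] = [5] − [4].
As a 7×9 matrix over Z this has rank 6, with invariant factors (1,1,1,1,1,1).

Now H_k = ker ∂_k / im ∂_{k+1}, so:

  H_0: rank C_0 − rank ∂_1 = 7 − 6 = 1, and the invariant factors of ∂_1 are all 1, so H_0 ≅ Z.
  H_1: rank ker ∂_1 − rank ∂_2 = (9 − 6) − 0 = 3, and there is no ∂_2, so H_1 ≅ Z^3.

H_0 ≅ Z,  H_1 ≅ Z^3.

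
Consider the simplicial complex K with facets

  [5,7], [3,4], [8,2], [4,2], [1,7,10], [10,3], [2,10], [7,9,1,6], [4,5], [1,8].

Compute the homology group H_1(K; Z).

K has 10 vertices, 16 edges, 5 triangles, 1 3-simplex.
rank ∂_1 = 9, rank ∂_2 = 4 ⇒ b_1 = 16 − 9 − 4 = 3; all invariant factors of ∂_2 are 1 so no torsion. So H_1 = Z^3.

H_1 = Z^3.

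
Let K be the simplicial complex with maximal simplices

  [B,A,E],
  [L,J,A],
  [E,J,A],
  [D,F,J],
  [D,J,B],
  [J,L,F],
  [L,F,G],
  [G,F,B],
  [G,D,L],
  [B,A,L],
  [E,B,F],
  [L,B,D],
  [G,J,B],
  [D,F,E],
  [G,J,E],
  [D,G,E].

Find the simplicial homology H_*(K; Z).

H_0 = Z,  H_1 = Z^2,  H_2 = Z.

We work with the vertex ordering A < B < D < E < F < G < J < L. The simplices of K, each written with vertices in increasing order, are:

  0-simplices (8): A, B, D, E, F, G, J, L
  1-simplices (24): AB, AE, AJ, AL, BD, BE, BF, BG, BJ, BL, DE, DF, DG, DJ, DL, EF, EG, EJ, FG, FJ, FL, GJ, GL, JL
  2-simplices (16): ABE, ABL, AEJ, AJL, BDJ, BDL, BEF, BFG, BGJ, DEF, DEG, DFJ, DGL, EGJ, FGL, FJL

Hence C_0 ≅ Z^8, C_1 ≅ Z^24, C_2 ≅ Z^16.

∂_1: C_1 → C_0 sends each edge [p,q] (with p < q) to q − p.
As a 8×24 matrix over Z this has rank 7, with invariant factors (1,1,1,1,1,1,1).

Boundary ∂_2: C_2 → C_1 maps a triangle to the signed sum of its edges. For instance
  ∂BGJ = GJ − BJ + BG,
  ∂AJL = JL − AL + AJ.
As a 24×16 matrix over Z this has rank 15, with invariant factors (1,1,1,1,1,1,1,1,1,1,1,1,1,1,1).

From H_k ≅ ker(∂_k) / im(∂_{k+1}) we obtain:

  H_0: rank C_0 − rank ∂_1 = 8 − 7 = 1, and the invariant factors of ∂_1 are all 1, so H_0 ≅ Z.
  H_1: rank ker ∂_1 − rank ∂_2 = (24 − 7) − 15 = 2, and the invariant factors of ∂_2 are all 1, so H_1 ≅ Z^2.
  H_2: rank ker ∂_2 − rank ∂_3 = (16 − 15) − 0 = 1, and there is no ∂_3, so H_2 ≅ Z.

As a check, the Euler characteristic is 8 − 24 + 16 = 0, which agrees with 1 − 2 + 1 = 0.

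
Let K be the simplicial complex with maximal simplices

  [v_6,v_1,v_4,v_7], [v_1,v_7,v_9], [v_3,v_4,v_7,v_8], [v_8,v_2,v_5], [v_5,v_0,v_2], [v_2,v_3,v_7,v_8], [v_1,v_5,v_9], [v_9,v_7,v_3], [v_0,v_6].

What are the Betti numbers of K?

Fix the vertex order v_0 < v_1 < v_2 < v_3 < v_4 < v_5 < v_6 < v_7 < v_8 < v_9 and write every simplex with vertices in increasing order. Then dim K = 3 and the simplices of K are:

  0-simplices (10): [v_0], [v_1], [v_2], [v_3], [v_4], [v_5], [v_6], [v_7], [v_8], [v_9]
  1-simplices (24): (24 of them)
  2-simplices (16): (16 of them)
  3-simplices (3): [v_1,v_4,v_6,v_7], [v_2,v_3,v_7,v_8], [v_3,v_4,v_7,v_8]

so the chain groups are C_0 ≅ Z^10, C_1 ≅ Z^24, C_2 ≅ Z^16, C_3 ≅ Z^3.

The boundary map ∂_1: C_1 → C_0 maps an edge to its endpoints' difference, ∂[p,q] = q − p. For instance
  ∂[v_3,v_4] = [v_4] − [v_3].
This gives a 10×24 integer matrix of rank 9; reducing to Smith normal form yields diagonal entries (1,1,1,1,1,1,1,1,1).

The boundary map ∂_2: C_2 → C_1 maps a triangle to the signed sum of its edges. For instance
  ∂[v_2,v_3,v_8] = [v_3,v_8] − [v_2,v_8] + [v_2,v_3],
  ∂[v_0,v_2,v_5] = [v_2,v_5] − [v_0,v_5] + [v_0,v_2].
This gives a 24×16 integer matrix of rank 13; reducing to Smith normal form yields diagonal entries (1,1,1,1,1,1,1,1,1,1,1,1,1).

The boundary map ∂_3: C_3 → C_2 sends each 3-simplex σ to the alternating sum Σ_i (−1)^i (σ with its i-th vertex removed). For instance
  ∂[v_3,v_4,v_7,v_8] = [v_4,v_7,v_8] − [v_3,v_7,v_8] + [v_3,v_4,v_8] − [v_3,v_4,v_7],
  ∂[v_1,v_4,v_6,v_7] = [v_4,v_6,v_7] − [v_1,v_6,v_7] + [v_1,v_4,v_7] − [v_1,v_4,v_6].
The 16×3 boundary matrix has rank 3 and Smith normal form diag(1,1,1).

Now H_k = ker ∂_k / im ∂_{k+1}, so:

  H_0: rank C_0 − rank ∂_1 = 10 − 9 = 1, and the invariant factors of ∂_1 are all 1, so H_0 = Z.
  H_1: rank ker ∂_1 − rank ∂_2 = (24 − 9) − 13 = 2, and the invariant factors of ∂_2 are all 1, so H_1 = Z^2.
  H_2: rank ker ∂_2 − rank ∂_3 = (16 − 13) − 3 = 0, and the invariant factors of ∂_3 are all 1, so H_2 = 0.
  H_3: rank ker ∂_3 − rank ∂_4 = (3 − 3) − 0 = 0, and there is no ∂_4, so H_3 = 0.

As a check, the Euler characteristic is 10 − 24 + 16 − 3 = -1, which agrees with 1 − 2 + 0 − 0 = -1.

Hence the Betti numbers are b_0 = 1, b_1 = 2, b_2 = 0, b_3 = 0.

b_0 = 1, b_1 = 2, b_2 = 0, b_3 = 0.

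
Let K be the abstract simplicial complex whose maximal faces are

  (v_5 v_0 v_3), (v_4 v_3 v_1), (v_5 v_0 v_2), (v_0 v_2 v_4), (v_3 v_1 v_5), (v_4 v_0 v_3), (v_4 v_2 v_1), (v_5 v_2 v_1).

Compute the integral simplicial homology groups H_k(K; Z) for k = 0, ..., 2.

H_0 ≅ Z,  H_1 = 0,  H_2 ≅ Z.

We work with the vertex ordering v_0 < v_1 < v_2 < v_3 < v_4 < v_5. The simplices of K, each written with vertices in increasing order, are:

  0-simplices (6): [v_0], [v_1], [v_2], [v_3], [v_4], [v_5]
  1-simplices (12): [v_0,v_2], [v_0,v_3], [v_0,v_4], [v_0,v_5], [v_1,v_2], [v_1,v_3], [v_1,v_4], [v_1,v_5], [v_2,v_4], [v_2,v_5], [v_3,v_4], [v_3,v_5]
  2-simplices (8): [v_0,v_2,v_4], [v_0,v_2,v_5], [v_0,v_3,v_4], [v_0,v_3,v_5], [v_1,v_2,v_4], [v_1,v_2,v_5], [v_1,v_3,v_4], [v_1,v_3,v_5]

so the chain groups are C_0 ≅ Z^6, C_1 ≅ Z^12, C_2 ≅ Z^8.

∂_1: C_1 → C_0 sends each edge [p,q] (with p < q) to q − p. For instance
  ∂[v_1,v_3] = [v_3] − [v_1].
As a 6×12 matrix over Z this has rank 5, with invariant factors (1,1,1,1,1).

∂_2: C_2 → C_1 sends each 2-simplex [p,q,r] to [q,r] − [p,r] + [p,q]. For instance
  ∂[v_1,v_2,v_5] = [v_2,v_5] − [v_1,v_5] + [v_1,v_2],
  ∂[v_0,v_3,v_5] = [v_3,v_5] − [v_0,v_5] + [v_0,v_3].
The resulting 12×8 matrix has rank 7, and its Smith normal form has invariant factors (1,1,1,1,1,1,1).

Reading off H_k = ker ∂_k / im ∂_{k+1}:

  H_0: rank C_0 − rank ∂_1 = 6 − 5 = 1, and the invariant factors of ∂_1 are all 1, so H_0 ≅ Z.
  H_1: rank ker ∂_1 − rank ∂_2 = (12 − 5) − 7 = 0, and the invariant factors of ∂_2 are all 1, so H_1 ≅ 0.
  H_2: rank ker ∂_2 − rank ∂_3 = (8 − 7) − 0 = 1, and there is no ∂_3, so H_2 ≅ Z.

(K is a triangulation of the 2-sphere S^2.)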